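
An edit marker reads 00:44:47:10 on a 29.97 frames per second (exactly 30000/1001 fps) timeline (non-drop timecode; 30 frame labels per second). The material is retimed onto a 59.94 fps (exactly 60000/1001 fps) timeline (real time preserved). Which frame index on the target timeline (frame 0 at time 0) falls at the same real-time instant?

Source frame index: (0×3600 + 44×60 + 47) × 30 + 10 = 80620.
Real time: 80620 / (30000/1001) = 4035031/1500 s.
Target frame: (4035031/1500) × (60000/1001) = 161240.

frame 161240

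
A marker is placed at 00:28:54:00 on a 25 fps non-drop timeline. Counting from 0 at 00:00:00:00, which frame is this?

43350

Total seconds to the label: (0 × 3600 + 28 × 60 + 54) = 1734.
Frame index = 1734 × 25 + 0 = 43350.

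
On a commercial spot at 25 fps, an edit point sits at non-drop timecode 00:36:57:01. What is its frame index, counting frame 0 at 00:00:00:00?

55426

Total seconds to the label: (0 × 3600 + 36 × 60 + 57) = 2217.
Frame index = 2217 × 25 + 1 = 55426.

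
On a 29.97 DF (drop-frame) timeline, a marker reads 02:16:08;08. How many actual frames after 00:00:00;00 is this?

244802

Complete 10-minute blocks: 13, each 17982 frames → 233766.
Remaining 6 whole minutes in the current block: 1800 + 5 × 1798 = 10790 frames.
Within the current minute: 8 × 30 + 8 − 2 = 246 (labels ;00/;01 skipped at this minute). Total = 233766 + 10790 + 246 = 244802.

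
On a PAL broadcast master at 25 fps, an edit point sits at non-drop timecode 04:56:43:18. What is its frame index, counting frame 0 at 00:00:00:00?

frame 445093

Total seconds to the label: (4 × 3600 + 56 × 60 + 43) = 17803.
Frame index = 17803 × 25 + 18 = 445093.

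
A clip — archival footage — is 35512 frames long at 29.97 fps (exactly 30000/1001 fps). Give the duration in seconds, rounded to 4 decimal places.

1184.9171 seconds

Running time = 35512 × 1001/30000 = 4443439/3750 s ≈ 1184.9171 s.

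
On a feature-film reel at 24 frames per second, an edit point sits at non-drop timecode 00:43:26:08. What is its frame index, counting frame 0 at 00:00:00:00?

Total seconds to the label: (0 × 3600 + 43 × 60 + 26) = 2606.
Frame index = 2606 × 24 + 8 = 62552.

frame 62552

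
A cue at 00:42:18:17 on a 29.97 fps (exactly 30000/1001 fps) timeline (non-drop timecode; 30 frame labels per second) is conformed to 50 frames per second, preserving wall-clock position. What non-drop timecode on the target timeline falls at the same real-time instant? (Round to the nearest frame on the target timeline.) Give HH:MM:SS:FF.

00:42:21:05

Source frame index: (0×3600 + 42×60 + 18) × 30 + 17 = 76157.
Real time: 76157 / (30000/1001) = 76233157/30000 s.
Target frame: (76233157/30000) × (50) = 76233157/600 ≈ 127055.262 → 127055.
At 50 labels/s: frame 127055 → 00:42:21:05.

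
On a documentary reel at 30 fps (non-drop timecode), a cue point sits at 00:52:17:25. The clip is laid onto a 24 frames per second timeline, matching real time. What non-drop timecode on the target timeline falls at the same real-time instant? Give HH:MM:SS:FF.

Source frame index: (0×3600 + 52×60 + 17) × 30 + 25 = 94135.
Real time: 94135 / (30) = 18827/6 s.
Target frame: (18827/6) × (24) = 75308.
At 24 labels/s: frame 75308 → 00:52:17:20.

00:52:17:20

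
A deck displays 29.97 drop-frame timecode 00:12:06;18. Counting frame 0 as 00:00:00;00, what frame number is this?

21776

Complete 10-minute blocks: 1, each 17982 frames → 17982.
Remaining 2 whole minutes in the current block: 1800 + 1 × 1798 = 3598 frames.
Within the current minute: 6 × 30 + 18 − 2 = 196 (labels ;00/;01 skipped at this minute). Total = 17982 + 3598 + 196 = 21776.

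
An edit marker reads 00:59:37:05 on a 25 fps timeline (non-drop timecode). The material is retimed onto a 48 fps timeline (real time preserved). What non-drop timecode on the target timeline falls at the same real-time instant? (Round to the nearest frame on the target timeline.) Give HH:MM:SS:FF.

Source frame index: (0×3600 + 59×60 + 37) × 25 + 5 = 89430.
Real time: 89430 / (25) = 17886/5 s.
Target frame: (17886/5) × (48) = 858528/5 ≈ 171705.600 → 171706.
At 48 labels/s: frame 171706 → 00:59:37:10.

00:59:37:10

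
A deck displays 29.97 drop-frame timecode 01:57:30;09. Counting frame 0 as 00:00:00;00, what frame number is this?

211297

As if non-drop at 30 labels/s: (1 × 3600 + 57 × 60 + 30) × 30 + 9 = 211509.
Minute boundaries passed: 117; those not divisible by 10: 117 − 11 = 106; dropped labels = 2 × 106 = 212.
Actual frame index = 211509 − 212 = 211297.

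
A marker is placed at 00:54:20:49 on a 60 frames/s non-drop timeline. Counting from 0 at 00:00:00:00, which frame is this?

195649

Total seconds to the label: (0 × 3600 + 54 × 60 + 20) = 3260.
Frame index = 3260 × 60 + 49 = 195649.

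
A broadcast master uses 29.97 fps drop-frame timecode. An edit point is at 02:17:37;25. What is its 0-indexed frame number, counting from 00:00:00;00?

247487

As if non-drop at 30 labels/s: (2 × 3600 + 17 × 60 + 37) × 30 + 25 = 247735.
Minute boundaries passed: 137; those not divisible by 10: 137 − 13 = 124; dropped labels = 2 × 124 = 248.
Actual frame index = 247735 − 248 = 247487.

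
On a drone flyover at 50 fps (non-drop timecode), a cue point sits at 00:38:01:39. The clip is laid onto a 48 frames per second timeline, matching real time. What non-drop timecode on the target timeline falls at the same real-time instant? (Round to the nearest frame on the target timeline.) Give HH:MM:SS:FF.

00:38:01:37

Source frame index: (0×3600 + 38×60 + 1) × 50 + 39 = 114089.
Real time: 114089 / (50) = 114089/50 s.
Target frame: (114089/50) × (48) = 2738136/25 ≈ 109525.440 → 109525.
At 48 labels/s: frame 109525 → 00:38:01:37.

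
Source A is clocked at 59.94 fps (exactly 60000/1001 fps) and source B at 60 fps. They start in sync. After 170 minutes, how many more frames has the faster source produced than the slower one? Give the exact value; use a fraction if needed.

170 min = 10200 s.
A emits 60000/1001 × 10200 = 612000000/1001 frames; B emits 60 × 10200 = 612000.
Difference = 612000/1001 frames (≈ 611.3886); B is ahead of A.

612000/1001 frames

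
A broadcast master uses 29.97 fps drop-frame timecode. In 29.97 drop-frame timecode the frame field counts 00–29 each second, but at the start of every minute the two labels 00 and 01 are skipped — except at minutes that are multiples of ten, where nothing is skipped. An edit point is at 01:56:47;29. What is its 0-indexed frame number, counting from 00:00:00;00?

210029

Complete 10-minute blocks: 11, each 17982 frames → 197802.
Remaining 6 whole minutes in the current block: 1800 + 5 × 1798 = 10790 frames.
Within the current minute: 47 × 30 + 29 − 2 = 1437 (labels ;00/;01 skipped at this minute). Total = 197802 + 10790 + 1437 = 210029.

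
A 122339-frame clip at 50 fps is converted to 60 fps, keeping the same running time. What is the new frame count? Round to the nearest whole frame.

Frames at target rate = 122339 × (60) / (50) = 734034/5 ≈ 146806.800.
Nearest whole frame: 146807.

146807 frames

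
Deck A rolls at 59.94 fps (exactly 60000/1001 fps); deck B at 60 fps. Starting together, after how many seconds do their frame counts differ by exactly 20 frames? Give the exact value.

1001/3 seconds

The gap grows by |60 − 60000/1001| = 60/1001 frames per second.
Time for a 20-frame gap: 20 ÷ (60/1001) = 1001/3 s.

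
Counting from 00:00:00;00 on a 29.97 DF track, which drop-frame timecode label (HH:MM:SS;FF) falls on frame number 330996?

03:04:04;08

Ten DF minutes hold 17982 frames, so frame 330996 lies in block 18 (frames 323676–341657) with 7320 frames into that block.
The block's first minute is 1800 frames and the rest 1798 each; 7320 frames reaches minute 4, so 18 × 18 + 4 × 2 = 332 labels have been skipped so far.
Adding those back, label number 330996 + 332 = 331328 at 30 labels/s is 11044 s + 8 f = 3 h 4 min 4 s frame 8, i.e. 03:04:04;08.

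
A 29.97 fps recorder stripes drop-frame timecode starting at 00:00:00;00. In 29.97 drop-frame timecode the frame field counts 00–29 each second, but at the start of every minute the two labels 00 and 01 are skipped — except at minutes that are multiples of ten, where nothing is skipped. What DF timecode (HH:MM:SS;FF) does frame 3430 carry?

00:01:54;12

Ten DF minutes hold 17982 frames, so frame 3430 lies in block 0 (frames 0–17981) with 3430 frames into that block.
The block's first minute is 1800 frames and the rest 1798 each; 3430 frames reaches minute 1, so 0 × 18 + 1 × 2 = 2 labels have been skipped so far.
Adding those back, label number 3430 + 2 = 3432 at 30 labels/s is 114 s + 12 f = 0 h 1 min 54 s frame 12, i.e. 00:01:54;12.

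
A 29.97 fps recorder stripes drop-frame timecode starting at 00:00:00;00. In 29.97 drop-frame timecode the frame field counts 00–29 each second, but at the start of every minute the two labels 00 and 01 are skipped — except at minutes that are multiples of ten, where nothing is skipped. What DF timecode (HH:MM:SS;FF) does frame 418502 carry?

Ten DF minutes hold 17982 frames, so frame 418502 lies in block 23 (frames 413586–431567) with 4916 frames into that block.
The block's first minute is 1800 frames and the rest 1798 each; 4916 frames reaches minute 2, so 23 × 18 + 2 × 2 = 418 labels have been skipped so far.
Adding those back, label number 418502 + 418 = 418920 at 30 labels/s is 13964 s + 0 f = 3 h 52 min 44 s frame 0, i.e. 03:52:44;00.

03:52:44;00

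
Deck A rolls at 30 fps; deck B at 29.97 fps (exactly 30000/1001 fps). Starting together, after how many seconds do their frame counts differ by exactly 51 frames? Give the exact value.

The gap grows by |30000/1001 − 30| = 30/1001 frames per second.
Time for a 51-frame gap: 51 ÷ (30/1001) = 1701.7 s.

1701.7 seconds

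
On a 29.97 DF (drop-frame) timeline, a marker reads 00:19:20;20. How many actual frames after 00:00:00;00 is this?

34784

Complete 10-minute blocks: 1, each 17982 frames → 17982.
Remaining 9 whole minutes in the current block: 1800 + 8 × 1798 = 16184 frames.
Within the current minute: 20 × 30 + 20 − 2 = 618 (labels ;00/;01 skipped at this minute). Total = 17982 + 16184 + 618 = 34784.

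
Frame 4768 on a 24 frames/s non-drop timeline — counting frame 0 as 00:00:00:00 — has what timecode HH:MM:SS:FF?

4768 ÷ 24 = 198 full seconds, remainder 16 frames.
198 s = 0 h 3 min 18 s.
Timecode: 00:03:18:16.

00:03:18:16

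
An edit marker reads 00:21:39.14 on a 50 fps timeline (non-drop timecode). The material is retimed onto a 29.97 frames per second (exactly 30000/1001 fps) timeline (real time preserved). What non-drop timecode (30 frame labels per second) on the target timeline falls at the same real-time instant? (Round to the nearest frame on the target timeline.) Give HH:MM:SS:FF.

00:21:37:29

Source frame index: (0×3600 + 21×60 + 39) × 50 + 14 = 64964.
Real time: 64964 / (50) = 32482/25 s.
Target frame: (32482/25) × (30000/1001) = 38978400/1001 ≈ 38939.461 → 38939.
At 30 labels/s: frame 38939 → 00:21:37:29.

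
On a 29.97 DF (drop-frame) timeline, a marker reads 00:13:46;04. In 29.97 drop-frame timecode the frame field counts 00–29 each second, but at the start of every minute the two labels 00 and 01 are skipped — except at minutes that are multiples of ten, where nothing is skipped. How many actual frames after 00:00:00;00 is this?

24760

As if non-drop at 30 labels/s: (0 × 3600 + 13 × 60 + 46) × 30 + 4 = 24784.
Minute boundaries passed: 13; those not divisible by 10: 13 − 1 = 12; dropped labels = 2 × 12 = 24.
Actual frame index = 24784 − 24 = 24760.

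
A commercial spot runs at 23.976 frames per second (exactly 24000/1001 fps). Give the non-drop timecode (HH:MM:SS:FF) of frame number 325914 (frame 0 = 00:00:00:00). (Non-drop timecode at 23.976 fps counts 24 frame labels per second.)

325914 ÷ 24 = 13579 full seconds, remainder 18 frames.
13579 s = 3 h 46 min 19 s.
Timecode: 03:46:19:18.

03:46:19:18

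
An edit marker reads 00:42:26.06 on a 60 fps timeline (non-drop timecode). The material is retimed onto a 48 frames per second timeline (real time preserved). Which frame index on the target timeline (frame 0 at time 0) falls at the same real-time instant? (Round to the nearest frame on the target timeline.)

frame 122213

Source frame index: (0×3600 + 42×60 + 26) × 60 + 6 = 152766.
Real time: 152766 / (60) = 25461/10 s.
Target frame: (25461/10) × (48) = 611064/5 ≈ 122212.800 → 122213.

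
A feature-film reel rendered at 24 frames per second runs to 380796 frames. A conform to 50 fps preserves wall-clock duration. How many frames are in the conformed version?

Target frames = source frames × (target rate / source rate) = 380796 × (50)/(24) = 380796 × 25/12 = 793325.

793325 frames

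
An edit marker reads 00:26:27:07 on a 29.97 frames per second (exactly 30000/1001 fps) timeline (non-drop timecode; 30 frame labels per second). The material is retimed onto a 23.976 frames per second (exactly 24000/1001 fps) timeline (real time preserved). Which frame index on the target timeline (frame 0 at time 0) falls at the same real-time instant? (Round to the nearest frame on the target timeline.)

frame 38094

Source frame index: (0×3600 + 26×60 + 27) × 30 + 7 = 47617.
Real time: 47617 / (30000/1001) = 47664617/30000 s.
Target frame: (47664617/30000) × (24000/1001) = 190468/5 ≈ 38093.600 → 38094.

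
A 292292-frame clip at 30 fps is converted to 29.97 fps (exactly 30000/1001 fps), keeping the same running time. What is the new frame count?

Target frames = source frames × (target rate / source rate) = 292292 × (30000/1001)/(30) = 292292 × 1000/1001 = 292000.

292000 frames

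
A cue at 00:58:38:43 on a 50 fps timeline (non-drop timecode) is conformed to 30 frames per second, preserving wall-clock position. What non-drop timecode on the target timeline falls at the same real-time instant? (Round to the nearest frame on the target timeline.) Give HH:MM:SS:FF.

Source frame index: (0×3600 + 58×60 + 38) × 50 + 43 = 175943.
Real time: 175943 / (50) = 175943/50 s.
Target frame: (175943/50) × (30) = 527829/5 ≈ 105565.800 → 105566.
At 30 labels/s: frame 105566 → 00:58:38:26.

00:58:38:26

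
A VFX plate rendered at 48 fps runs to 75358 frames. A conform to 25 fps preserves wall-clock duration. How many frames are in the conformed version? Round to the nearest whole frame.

Frames at target rate = 75358 × (25) / (48) = 941975/24 ≈ 39248.958.
Nearest whole frame: 39249.

39249 frames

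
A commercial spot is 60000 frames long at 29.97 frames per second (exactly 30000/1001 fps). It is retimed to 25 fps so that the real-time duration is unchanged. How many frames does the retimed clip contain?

50050 frames

Target frames = source frames × (target rate / source rate) = 60000 × (25)/(30000/1001) = 60000 × 1001/1200 = 50050.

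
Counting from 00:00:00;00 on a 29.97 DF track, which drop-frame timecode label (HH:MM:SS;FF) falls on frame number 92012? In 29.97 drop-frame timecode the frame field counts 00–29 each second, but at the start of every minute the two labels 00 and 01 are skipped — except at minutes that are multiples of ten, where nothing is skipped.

00:51:10;04

Each 10-minute DF block holds 10 × 60 × 30 − 9 × 2 = 17982 frames. 92012 ÷ 17982 → 5 full blocks, remainder 2102.
Within the partial block the first minute is 1800 frames and each further minute 1798, so 1 further minute boundary passed. Total skipped labels = 18 × 5 + 2 × 1 = 92.
Non-drop label index = 92012 + 92 = 92104; at 30 labels/s that is 00:51:10:04, i.e. DF 00:51:10;04.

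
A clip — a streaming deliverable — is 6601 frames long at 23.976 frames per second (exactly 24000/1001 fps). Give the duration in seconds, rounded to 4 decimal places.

Running time = 6601 × 1001/24000 = 6607601/24000 s ≈ 275.3167 s.

275.3167 seconds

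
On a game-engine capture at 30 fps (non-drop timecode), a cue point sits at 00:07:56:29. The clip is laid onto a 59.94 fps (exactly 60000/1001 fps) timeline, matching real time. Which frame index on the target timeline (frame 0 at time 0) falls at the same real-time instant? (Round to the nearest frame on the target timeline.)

frame 28589

Source frame index: (0×3600 + 7×60 + 56) × 30 + 29 = 14309.
Real time: 14309 / (30) = 14309/30 s.
Target frame: (14309/30) × (60000/1001) = 28618000/1001 ≈ 28589.411 → 28589.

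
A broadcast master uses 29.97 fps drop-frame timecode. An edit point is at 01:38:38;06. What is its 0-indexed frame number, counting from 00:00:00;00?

Complete 10-minute blocks: 9, each 17982 frames → 161838.
Remaining 8 whole minutes in the current block: 1800 + 7 × 1798 = 14386 frames.
Within the current minute: 38 × 30 + 6 − 2 = 1144 (labels ;00/;01 skipped at this minute). Total = 161838 + 14386 + 1144 = 177368.

177368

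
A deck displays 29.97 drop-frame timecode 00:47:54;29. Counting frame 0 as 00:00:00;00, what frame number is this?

86163

Complete 10-minute blocks: 4, each 17982 frames → 71928.
Remaining 7 whole minutes in the current block: 1800 + 6 × 1798 = 12588 frames.
Within the current minute: 54 × 30 + 29 − 2 = 1647 (labels ;00/;01 skipped at this minute). Total = 71928 + 12588 + 1647 = 86163.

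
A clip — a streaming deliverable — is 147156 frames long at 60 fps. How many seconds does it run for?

Running time = 147156 / (60) = 2452.6 s.

2452.6 seconds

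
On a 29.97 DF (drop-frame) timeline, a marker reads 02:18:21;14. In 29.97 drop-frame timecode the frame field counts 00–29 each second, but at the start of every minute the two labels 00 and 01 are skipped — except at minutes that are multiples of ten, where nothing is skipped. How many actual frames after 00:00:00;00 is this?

248794

As if non-drop at 30 labels/s: (2 × 3600 + 18 × 60 + 21) × 30 + 14 = 249044.
Minute boundaries passed: 138; those not divisible by 10: 138 − 13 = 125; dropped labels = 2 × 125 = 250.
Actual frame index = 249044 − 250 = 248794.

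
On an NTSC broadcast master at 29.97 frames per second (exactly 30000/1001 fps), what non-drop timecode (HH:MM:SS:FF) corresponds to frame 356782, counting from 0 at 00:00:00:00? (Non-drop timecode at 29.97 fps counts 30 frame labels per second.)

03:18:12:22

356782 ÷ 30 = 11892 full seconds, remainder 22 frames.
11892 s = 3 h 18 min 12 s.
Timecode: 03:18:12:22.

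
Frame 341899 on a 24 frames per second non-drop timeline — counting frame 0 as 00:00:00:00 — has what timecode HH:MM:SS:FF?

03:57:25:19

341899 ÷ 24 = 14245 full seconds, remainder 19 frames.
14245 s = 3 h 57 min 25 s.
Timecode: 03:57:25:19.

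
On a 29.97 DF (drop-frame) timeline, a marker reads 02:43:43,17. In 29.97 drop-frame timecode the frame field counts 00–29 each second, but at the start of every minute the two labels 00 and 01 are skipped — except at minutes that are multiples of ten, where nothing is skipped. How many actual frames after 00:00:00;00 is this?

294413

As if non-drop at 30 labels/s: (2 × 3600 + 43 × 60 + 43) × 30 + 17 = 294707.
Minute boundaries passed: 163; those not divisible by 10: 163 − 16 = 147; dropped labels = 2 × 147 = 294.
Actual frame index = 294707 − 294 = 294413.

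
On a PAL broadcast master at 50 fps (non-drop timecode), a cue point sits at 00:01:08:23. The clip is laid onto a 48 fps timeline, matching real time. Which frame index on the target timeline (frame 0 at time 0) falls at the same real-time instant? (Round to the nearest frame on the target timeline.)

Source frame index: (0×3600 + 1×60 + 8) × 50 + 23 = 3423.
Real time: 3423 / (50) = 3423/50 s.
Target frame: (3423/50) × (48) = 82152/25 ≈ 3286.080 → 3286.

frame 3286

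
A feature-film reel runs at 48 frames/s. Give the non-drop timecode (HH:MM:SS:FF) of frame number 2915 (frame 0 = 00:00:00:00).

2915 ÷ 48 = 60 full seconds, remainder 35 frames.
60 s = 0 h 1 min 0 s.
Timecode: 00:01:00:35.

00:01:00:35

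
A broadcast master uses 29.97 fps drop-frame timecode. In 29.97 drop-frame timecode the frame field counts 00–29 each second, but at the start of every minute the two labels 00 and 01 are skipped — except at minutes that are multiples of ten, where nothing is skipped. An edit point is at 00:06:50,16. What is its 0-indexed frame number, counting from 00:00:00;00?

12304

Complete 10-minute blocks: 0, each 17982 frames → 0.
Remaining 6 whole minutes in the current block: 1800 + 5 × 1798 = 10790 frames.
Within the current minute: 50 × 30 + 16 − 2 = 1514 (labels ;00/;01 skipped at this minute). Total = 0 + 10790 + 1514 = 12304.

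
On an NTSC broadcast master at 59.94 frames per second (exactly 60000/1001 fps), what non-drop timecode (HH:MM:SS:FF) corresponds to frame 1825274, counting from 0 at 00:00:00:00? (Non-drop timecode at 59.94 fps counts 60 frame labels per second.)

08:27:01:14

1825274 ÷ 60 = 30421 full seconds, remainder 14 frames.
30421 s = 8 h 27 min 1 s.
Timecode: 08:27:01:14.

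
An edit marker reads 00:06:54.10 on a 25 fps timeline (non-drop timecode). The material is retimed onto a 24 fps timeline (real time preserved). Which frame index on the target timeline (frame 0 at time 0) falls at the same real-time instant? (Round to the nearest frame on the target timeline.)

frame 9946

Source frame index: (0×3600 + 6×60 + 54) × 25 + 10 = 10360.
Real time: 10360 / (25) = 2072/5 s.
Target frame: (2072/5) × (24) = 49728/5 ≈ 9945.600 → 9946.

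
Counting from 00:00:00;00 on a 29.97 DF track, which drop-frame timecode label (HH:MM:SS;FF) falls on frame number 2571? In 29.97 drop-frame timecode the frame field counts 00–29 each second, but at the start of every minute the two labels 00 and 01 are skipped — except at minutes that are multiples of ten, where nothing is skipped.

00:01:25;23

Each 10-minute DF block holds 10 × 60 × 30 − 9 × 2 = 17982 frames. 2571 ÷ 17982 → 0 full blocks, remainder 2571.
Within the partial block the first minute is 1800 frames and each further minute 1798, so 1 further minute boundary passed. Total skipped labels = 18 × 0 + 2 × 1 = 2.
Non-drop label index = 2571 + 2 = 2573; at 30 labels/s that is 00:01:25:23, i.e. DF 00:01:25;23.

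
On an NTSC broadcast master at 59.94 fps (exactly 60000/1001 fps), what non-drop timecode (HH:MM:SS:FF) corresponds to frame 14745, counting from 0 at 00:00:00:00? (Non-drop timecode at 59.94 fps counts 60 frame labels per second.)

00:04:05:45

14745 ÷ 60 = 245 full seconds, remainder 45 frames.
245 s = 0 h 4 min 5 s.
Timecode: 00:04:05:45.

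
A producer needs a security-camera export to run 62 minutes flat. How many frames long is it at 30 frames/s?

62 min = 3720 s.
Frames = 3720 × 30 = 111600.

111600 frames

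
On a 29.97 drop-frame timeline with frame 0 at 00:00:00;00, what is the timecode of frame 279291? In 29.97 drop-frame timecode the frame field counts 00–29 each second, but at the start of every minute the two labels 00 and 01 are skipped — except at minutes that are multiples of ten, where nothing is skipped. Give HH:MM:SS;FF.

Each 10-minute DF block holds 10 × 60 × 30 − 9 × 2 = 17982 frames. 279291 ÷ 17982 → 15 full blocks, remainder 9561.
Within the partial block the first minute is 1800 frames and each further minute 1798, so 5 further minute boundaries passed. Total skipped labels = 18 × 15 + 2 × 5 = 280.
Non-drop label index = 279291 + 280 = 279571; at 30 labels/s that is 02:35:19:01, i.e. DF 02:35:19;01.

02:35:19;01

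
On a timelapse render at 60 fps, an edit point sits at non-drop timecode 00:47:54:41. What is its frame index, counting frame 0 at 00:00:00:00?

172481

Total seconds to the label: (0 × 3600 + 47 × 60 + 54) = 2874.
Frame index = 2874 × 60 + 41 = 172481.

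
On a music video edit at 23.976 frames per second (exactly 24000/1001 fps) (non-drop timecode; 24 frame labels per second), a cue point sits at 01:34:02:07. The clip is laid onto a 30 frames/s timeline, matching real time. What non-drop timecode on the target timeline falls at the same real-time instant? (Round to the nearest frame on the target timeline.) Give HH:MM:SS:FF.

01:34:07:28

Source frame index: (1×3600 + 34×60 + 2) × 24 + 7 = 135415.
Real time: 135415 / (24000/1001) = 27110083/4800 s.
Target frame: (27110083/4800) × (30) = 27110083/160 ≈ 169438.019 → 169438.
At 30 labels/s: frame 169438 → 01:34:07:28.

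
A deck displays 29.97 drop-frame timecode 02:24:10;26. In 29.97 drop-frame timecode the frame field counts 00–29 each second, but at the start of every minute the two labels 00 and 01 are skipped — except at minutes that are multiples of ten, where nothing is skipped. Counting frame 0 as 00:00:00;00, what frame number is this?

Complete 10-minute blocks: 14, each 17982 frames → 251748.
Remaining 4 whole minutes in the current block: 1800 + 3 × 1798 = 7194 frames.
Within the current minute: 10 × 30 + 26 − 2 = 324 (labels ;00/;01 skipped at this minute). Total = 251748 + 7194 + 324 = 259266.

259266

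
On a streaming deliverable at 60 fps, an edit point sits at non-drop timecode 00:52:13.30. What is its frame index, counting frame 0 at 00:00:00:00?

frame 188010

Total seconds to the label: (0 × 3600 + 52 × 60 + 13) = 3133.
Frame index = 3133 × 60 + 30 = 188010.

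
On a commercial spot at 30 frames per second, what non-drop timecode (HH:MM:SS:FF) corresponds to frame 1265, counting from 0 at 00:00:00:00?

00:00:42:05

1265 ÷ 30 = 42 full seconds, remainder 5 frames.
42 s = 0 h 0 min 42 s.
Timecode: 00:00:42:05.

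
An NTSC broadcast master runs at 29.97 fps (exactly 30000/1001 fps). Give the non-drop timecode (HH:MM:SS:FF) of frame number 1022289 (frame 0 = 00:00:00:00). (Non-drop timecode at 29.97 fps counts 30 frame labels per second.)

1022289 ÷ 30 = 34076 full seconds, remainder 9 frames.
34076 s = 9 h 27 min 56 s.
Timecode: 09:27:56:09.

09:27:56:09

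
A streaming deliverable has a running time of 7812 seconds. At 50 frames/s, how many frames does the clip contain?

390600 frames

Frames = 7812 × 50 = 390600.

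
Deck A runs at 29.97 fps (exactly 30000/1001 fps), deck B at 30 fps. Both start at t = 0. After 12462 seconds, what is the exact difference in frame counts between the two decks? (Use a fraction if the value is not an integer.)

373860/1001 frames

A emits 30000/1001 × 12462 = 373860000/1001 frames; B emits 30 × 12462 = 373860.
Difference = 373860/1001 frames (≈ 373.4865); B is ahead of A.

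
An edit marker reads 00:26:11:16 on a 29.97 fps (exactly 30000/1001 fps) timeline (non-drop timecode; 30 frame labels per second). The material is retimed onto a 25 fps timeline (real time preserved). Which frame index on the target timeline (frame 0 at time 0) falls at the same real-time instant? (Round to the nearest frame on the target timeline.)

frame 39328

Source frame index: (0×3600 + 26×60 + 11) × 30 + 16 = 47146.
Real time: 47146 / (30000/1001) = 23596573/15000 s.
Target frame: (23596573/15000) × (25) = 23596573/600 ≈ 39327.622 → 39328.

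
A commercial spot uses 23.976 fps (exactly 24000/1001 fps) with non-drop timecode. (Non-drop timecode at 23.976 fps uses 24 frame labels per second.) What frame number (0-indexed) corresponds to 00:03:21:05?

Total seconds to the label: (0 × 3600 + 3 × 60 + 21) = 201.
Frame index = 201 × 24 + 5 = 4829.

frame 4829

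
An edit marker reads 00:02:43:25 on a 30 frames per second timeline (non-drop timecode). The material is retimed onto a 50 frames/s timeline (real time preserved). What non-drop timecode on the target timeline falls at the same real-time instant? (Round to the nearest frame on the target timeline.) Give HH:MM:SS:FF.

Source frame index: (0×3600 + 2×60 + 43) × 30 + 25 = 4915.
Real time: 4915 / (30) = 983/6 s.
Target frame: (983/6) × (50) = 24575/3 ≈ 8191.667 → 8192.
At 50 labels/s: frame 8192 → 00:02:43:42.

00:02:43:42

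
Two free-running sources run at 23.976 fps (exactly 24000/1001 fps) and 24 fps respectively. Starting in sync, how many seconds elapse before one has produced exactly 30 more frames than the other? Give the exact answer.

The gap grows by |24 − 24000/1001| = 24/1001 frames per second.
Time for a 30-frame gap: 30 ÷ (24/1001) = 1251.25 s.

1251.25 seconds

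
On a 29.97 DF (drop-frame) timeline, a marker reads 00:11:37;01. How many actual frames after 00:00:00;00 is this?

20891

Complete 10-minute blocks: 1, each 17982 frames → 17982.
Remaining 1 whole minute in the current block: 1800 + 0 × 1798 = 1800 frames.
Within the current minute: 37 × 30 + 1 − 2 = 1109 (labels ;00/;01 skipped at this minute). Total = 17982 + 1800 + 1109 = 20891.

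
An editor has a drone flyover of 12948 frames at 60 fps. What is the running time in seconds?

Running time = 12948 / (60) = 215.8 s.

215.8 seconds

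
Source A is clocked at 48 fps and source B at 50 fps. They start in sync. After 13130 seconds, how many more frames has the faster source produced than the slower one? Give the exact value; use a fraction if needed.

A emits 48 × 13130 = 630240 frames; B emits 50 × 13130 = 656500.
Difference = 26260 frames; B is ahead of A.

26260 frames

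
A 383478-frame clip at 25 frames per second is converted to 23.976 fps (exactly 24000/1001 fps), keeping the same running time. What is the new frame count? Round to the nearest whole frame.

367771 frames

Frames at target rate = 383478 × (24000/1001) / (25) = 368138880/1001 ≈ 367771.109.
Nearest whole frame: 367771.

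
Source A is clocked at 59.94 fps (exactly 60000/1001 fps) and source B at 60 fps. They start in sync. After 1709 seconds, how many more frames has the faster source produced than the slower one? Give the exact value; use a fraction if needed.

A emits 60000/1001 × 1709 = 102540000/1001 frames; B emits 60 × 1709 = 102540.
Difference = 102540/1001 frames (≈ 102.4376); B is ahead of A.

102540/1001 frames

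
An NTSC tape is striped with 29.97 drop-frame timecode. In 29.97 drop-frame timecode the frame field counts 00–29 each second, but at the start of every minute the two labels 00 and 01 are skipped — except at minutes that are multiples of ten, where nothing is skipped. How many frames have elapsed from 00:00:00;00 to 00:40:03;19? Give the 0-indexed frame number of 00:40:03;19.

72037

Complete 10-minute blocks: 4, each 17982 frames → 71928.
Remaining 0 whole minutes in the current block: 0 frames.
Within the current minute: 3 × 30 + 19 = 109. Total = 71928 + 0 + 109 = 72037.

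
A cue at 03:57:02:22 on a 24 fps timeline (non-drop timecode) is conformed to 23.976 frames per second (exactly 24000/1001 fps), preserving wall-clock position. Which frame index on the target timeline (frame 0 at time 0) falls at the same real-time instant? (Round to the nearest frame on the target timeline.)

Source frame index: (3×3600 + 57×60 + 2) × 24 + 22 = 341350.
Real time: 341350 / (24) = 170675/12 s.
Target frame: (170675/12) × (24000/1001) = 341350000/1001 ≈ 341008.991 → 341009.

frame 341009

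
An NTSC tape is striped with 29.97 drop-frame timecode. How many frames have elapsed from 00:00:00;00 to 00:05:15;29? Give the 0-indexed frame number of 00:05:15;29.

As if non-drop at 30 labels/s: (0 × 3600 + 5 × 60 + 15) × 30 + 29 = 9479.
Minute boundaries passed: 5; those not divisible by 10: 5 − 0 = 5; dropped labels = 2 × 5 = 10.
Actual frame index = 9479 − 10 = 9469.

9469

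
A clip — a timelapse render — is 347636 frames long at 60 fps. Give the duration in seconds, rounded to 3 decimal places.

5793.933 seconds

Running time = 347636 × 1/60 = 86909/15 s ≈ 5793.933 s.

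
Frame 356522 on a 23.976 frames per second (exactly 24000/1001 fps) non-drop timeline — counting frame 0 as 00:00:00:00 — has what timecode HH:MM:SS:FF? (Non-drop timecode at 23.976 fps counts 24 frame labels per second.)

04:07:35:02

356522 ÷ 24 = 14855 full seconds, remainder 2 frames.
14855 s = 4 h 7 min 35 s.
Timecode: 04:07:35:02.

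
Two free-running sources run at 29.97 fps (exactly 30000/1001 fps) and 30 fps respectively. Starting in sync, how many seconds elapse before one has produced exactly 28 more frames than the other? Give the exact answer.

14014/15 seconds

The gap grows by |30 − 30000/1001| = 30/1001 frames per second.
Time for a 28-frame gap: 28 ÷ (30/1001) = 14014/15 s.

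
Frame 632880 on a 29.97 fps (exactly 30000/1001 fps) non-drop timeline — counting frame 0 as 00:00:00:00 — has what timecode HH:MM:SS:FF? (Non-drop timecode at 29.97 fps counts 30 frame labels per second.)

632880 ÷ 30 = 21096 full seconds, remainder 0 frames.
21096 s = 5 h 51 min 36 s.
Timecode: 05:51:36:00.

05:51:36:00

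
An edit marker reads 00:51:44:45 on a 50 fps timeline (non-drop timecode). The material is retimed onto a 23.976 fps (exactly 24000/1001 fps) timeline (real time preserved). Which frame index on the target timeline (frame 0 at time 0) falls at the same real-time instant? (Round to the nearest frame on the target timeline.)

Source frame index: (0×3600 + 51×60 + 44) × 50 + 45 = 155245.
Real time: 155245 / (50) = 31049/10 s.
Target frame: (31049/10) × (24000/1001) = 74517600/1001 ≈ 74443.157 → 74443.

frame 74443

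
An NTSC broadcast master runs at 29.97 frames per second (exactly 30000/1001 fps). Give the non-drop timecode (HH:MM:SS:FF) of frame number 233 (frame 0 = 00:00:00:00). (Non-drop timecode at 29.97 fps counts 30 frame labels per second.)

00:00:07:23

233 ÷ 30 = 7 full seconds, remainder 23 frames.
7 s = 0 h 0 min 7 s.
Timecode: 00:00:07:23.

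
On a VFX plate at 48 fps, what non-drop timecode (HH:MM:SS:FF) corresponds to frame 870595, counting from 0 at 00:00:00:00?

05:02:17:19

870595 ÷ 48 = 18137 full seconds, remainder 19 frames.
18137 s = 5 h 2 min 17 s.
Timecode: 05:02:17:19.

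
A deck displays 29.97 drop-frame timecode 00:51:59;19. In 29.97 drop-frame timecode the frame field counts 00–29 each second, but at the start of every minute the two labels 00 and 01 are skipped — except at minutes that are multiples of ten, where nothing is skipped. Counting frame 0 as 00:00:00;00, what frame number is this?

As if non-drop at 30 labels/s: (0 × 3600 + 51 × 60 + 59) × 30 + 19 = 93589.
Minute boundaries passed: 51; those not divisible by 10: 51 − 5 = 46; dropped labels = 2 × 46 = 92.
Actual frame index = 93589 − 92 = 93497.

93497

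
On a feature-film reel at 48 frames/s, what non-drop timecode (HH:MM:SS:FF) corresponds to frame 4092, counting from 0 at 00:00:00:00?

00:01:25:12

4092 ÷ 48 = 85 full seconds, remainder 12 frames.
85 s = 0 h 1 min 25 s.
Timecode: 00:01:25:12.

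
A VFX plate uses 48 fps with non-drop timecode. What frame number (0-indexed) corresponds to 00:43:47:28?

frame 126124

Total seconds to the label: (0 × 3600 + 43 × 60 + 47) = 2627.
Frame index = 2627 × 48 + 28 = 126124.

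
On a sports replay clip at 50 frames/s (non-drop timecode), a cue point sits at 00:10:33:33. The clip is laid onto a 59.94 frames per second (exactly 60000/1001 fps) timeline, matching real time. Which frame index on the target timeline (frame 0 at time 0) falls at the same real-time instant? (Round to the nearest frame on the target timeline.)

Source frame index: (0×3600 + 10×60 + 33) × 50 + 33 = 31683.
Real time: 31683 / (50) = 31683/50 s.
Target frame: (31683/50) × (60000/1001) = 38019600/1001 ≈ 37981.618 → 37982.

frame 37982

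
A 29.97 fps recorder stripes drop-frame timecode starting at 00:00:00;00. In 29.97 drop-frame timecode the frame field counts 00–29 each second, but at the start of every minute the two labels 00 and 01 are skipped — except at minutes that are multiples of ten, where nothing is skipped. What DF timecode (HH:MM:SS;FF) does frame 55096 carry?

00:30:38;10

Ten DF minutes hold 17982 frames, so frame 55096 lies in block 3 (frames 53946–71927) with 1150 frames into that block.
The block's first minute is 1800 frames and the rest 1798 each; 1150 frames reaches minute 0, so 3 × 18 + 0 × 2 = 54 labels have been skipped so far.
Adding those back, label number 55096 + 54 = 55150 at 30 labels/s is 1838 s + 10 f = 0 h 30 min 38 s frame 10, i.e. 00:30:38;10.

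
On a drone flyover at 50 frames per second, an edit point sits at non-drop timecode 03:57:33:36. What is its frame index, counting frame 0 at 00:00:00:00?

Total seconds to the label: (3 × 3600 + 57 × 60 + 33) = 14253.
Frame index = 14253 × 50 + 36 = 712686.

frame 712686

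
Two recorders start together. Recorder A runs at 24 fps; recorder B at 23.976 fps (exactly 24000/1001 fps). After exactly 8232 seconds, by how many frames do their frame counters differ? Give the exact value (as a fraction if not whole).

28224/143 frames

A emits 24 × 8232 = 197568 frames; B emits 24000/1001 × 8232 = 28224000/143.
Difference = 28224/143 frames (≈ 197.3706); B is behind A.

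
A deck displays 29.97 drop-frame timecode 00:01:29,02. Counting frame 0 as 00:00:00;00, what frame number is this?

2670

Complete 10-minute blocks: 0, each 17982 frames → 0.
Remaining 1 whole minute in the current block: 1800 + 0 × 1798 = 1800 frames.
Within the current minute: 29 × 30 + 2 − 2 = 870 (labels ;00/;01 skipped at this minute). Total = 0 + 1800 + 870 = 2670.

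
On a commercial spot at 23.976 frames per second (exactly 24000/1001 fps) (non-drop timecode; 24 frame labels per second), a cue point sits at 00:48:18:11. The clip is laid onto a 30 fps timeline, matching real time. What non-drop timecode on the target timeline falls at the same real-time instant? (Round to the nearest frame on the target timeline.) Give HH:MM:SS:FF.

Source frame index: (0×3600 + 48×60 + 18) × 24 + 11 = 69563.
Real time: 69563 / (24000/1001) = 69632563/24000 s.
Target frame: (69632563/24000) × (30) = 69632563/800 ≈ 87040.704 → 87041.
At 30 labels/s: frame 87041 → 00:48:21:11.

00:48:21:11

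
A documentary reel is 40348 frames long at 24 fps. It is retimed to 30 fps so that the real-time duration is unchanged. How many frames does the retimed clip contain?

50435 frames

Target frames = source frames × (target rate / source rate) = 40348 × (30)/(24) = 40348 × 5/4 = 50435.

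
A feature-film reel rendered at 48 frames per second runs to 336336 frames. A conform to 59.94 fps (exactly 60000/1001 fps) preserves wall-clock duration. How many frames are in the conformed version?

Target frames = source frames × (target rate / source rate) = 336336 × (60000/1001)/(48) = 336336 × 1250/1001 = 420000.

420000 frames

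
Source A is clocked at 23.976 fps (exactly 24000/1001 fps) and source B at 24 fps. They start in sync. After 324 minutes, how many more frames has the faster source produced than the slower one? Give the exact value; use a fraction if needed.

466560/1001 frames

324 min = 19440 s.
A emits 24000/1001 × 19440 = 466560000/1001 frames; B emits 24 × 19440 = 466560.
Difference = 466560/1001 frames (≈ 466.0939); B is ahead of A.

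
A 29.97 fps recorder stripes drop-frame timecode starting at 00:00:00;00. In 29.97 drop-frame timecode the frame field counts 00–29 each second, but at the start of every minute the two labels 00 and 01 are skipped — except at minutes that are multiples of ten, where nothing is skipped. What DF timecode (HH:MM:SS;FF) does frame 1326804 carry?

Ten DF minutes hold 17982 frames, so frame 1326804 lies in block 73 (frames 1312686–1330667) with 14118 frames into that block.
The block's first minute is 1800 frames and the rest 1798 each; 14118 frames reaches minute 7, so 73 × 18 + 7 × 2 = 1328 labels have been skipped so far.
Adding those back, label number 1326804 + 1328 = 1328132 at 30 labels/s is 44271 s + 2 f = 12 h 17 min 51 s frame 2, i.e. 12:17:51;02.

12:17:51;02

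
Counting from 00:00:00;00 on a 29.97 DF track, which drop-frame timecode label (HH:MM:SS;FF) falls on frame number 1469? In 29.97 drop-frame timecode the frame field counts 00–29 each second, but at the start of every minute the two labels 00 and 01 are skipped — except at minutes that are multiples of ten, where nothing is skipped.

00:00:48;29

Ten DF minutes hold 17982 frames, so frame 1469 lies in block 0 (frames 0–17981) with 1469 frames into that block.
The block's first minute is 1800 frames and the rest 1798 each; 1469 frames reaches minute 0, so 0 × 18 + 0 × 2 = 0 labels have been skipped so far.
Adding those back, label number 1469 + 0 = 1469 at 30 labels/s is 48 s + 29 f = 0 h 0 min 48 s frame 29, i.e. 00:00:48;29.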